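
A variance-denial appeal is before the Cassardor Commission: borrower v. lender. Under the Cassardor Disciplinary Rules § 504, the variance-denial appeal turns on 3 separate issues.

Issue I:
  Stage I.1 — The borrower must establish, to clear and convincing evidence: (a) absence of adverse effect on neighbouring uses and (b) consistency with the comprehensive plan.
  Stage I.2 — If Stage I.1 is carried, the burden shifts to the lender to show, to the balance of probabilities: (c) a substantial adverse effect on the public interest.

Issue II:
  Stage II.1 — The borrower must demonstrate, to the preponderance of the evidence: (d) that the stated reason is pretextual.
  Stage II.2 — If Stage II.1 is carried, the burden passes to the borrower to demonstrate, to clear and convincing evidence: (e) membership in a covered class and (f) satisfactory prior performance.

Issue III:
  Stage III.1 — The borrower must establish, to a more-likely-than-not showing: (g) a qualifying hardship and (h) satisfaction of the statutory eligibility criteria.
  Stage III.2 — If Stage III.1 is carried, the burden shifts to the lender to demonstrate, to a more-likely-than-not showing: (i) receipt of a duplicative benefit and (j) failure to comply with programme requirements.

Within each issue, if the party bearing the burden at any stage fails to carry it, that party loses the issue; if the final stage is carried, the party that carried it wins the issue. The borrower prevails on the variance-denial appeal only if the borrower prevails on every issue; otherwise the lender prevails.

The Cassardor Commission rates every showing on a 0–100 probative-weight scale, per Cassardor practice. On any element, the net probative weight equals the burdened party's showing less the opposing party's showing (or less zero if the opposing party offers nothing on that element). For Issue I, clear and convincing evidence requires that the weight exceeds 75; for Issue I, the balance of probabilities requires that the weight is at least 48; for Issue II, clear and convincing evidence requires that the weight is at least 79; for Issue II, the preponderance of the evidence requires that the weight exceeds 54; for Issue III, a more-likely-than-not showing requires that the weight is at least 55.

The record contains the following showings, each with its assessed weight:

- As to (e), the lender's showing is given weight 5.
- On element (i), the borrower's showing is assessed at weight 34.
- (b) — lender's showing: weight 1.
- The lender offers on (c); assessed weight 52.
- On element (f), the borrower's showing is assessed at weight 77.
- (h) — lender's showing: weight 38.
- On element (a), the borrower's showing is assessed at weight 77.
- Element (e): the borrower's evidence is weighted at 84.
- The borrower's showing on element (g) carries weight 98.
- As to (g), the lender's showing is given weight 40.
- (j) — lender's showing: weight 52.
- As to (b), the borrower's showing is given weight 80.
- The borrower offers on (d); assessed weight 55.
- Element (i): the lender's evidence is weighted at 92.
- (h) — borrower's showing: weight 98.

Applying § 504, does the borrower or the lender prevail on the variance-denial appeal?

— Issue I —
Stage I.1 — burden on borrower; standard: clear and convincing evidence (weight exceeds 75).
    (a): 77 > 75 [met]
    (b): 80 − 1 = 79 > 75 [met]
  Stage I.1 carried; the burden shifts to the lender.
Stage I.2 — burden on lender; standard: the balance of probabilities (weight is at least 48).
    (c): 52 ≥ 48 [met]
  All elements met at the final stage.
With every stage satisfied, the lender prevails on this issue.
— Issue II —
Stage II.1 — burden on borrower; standard: the preponderance of the evidence (weight exceeds 54).
    (d): 55 > 54 [met]
  All elements met. The borrower retains the burden for Stage II.2.
Stage II.2 — burden on borrower; standard: clear and convincing evidence (weight is at least 79).
    (e): 84 − 5 = 79 ≥ 79 [met]
    (f): 77 < 79 [not met]
  The borrower does not carry Stage II.2.
The analysis ends at Stage II.2; the lender prevails on this issue.
— Issue III —
At Stage III.1 the borrower must meet a more-likely-than-not showing (weight is at least 55): on (g) the weight is 98 less the opposing 40 gives net 58, which does reach 55, so (g) meets the standard; on (h) the weight is 98 less the opposing 38 gives net 60, which does reach 55, so (h) meets the standard.
  All elements met. The burden passes to the lender.
At Stage III.2 the lender must meet a more-likely-than-not showing (weight is at least 55): on (i) the weight is 92 less the opposing 34 gives net 58, ≥ 55, so (i) meets the standard; on (j) the weight is 52, < 55, so (j) does not meet the standard.
  Stage III.2 not carried; the lender fails its burden.
So the borrower prevails on this issue.
Per-issue: Issue I → lender; Issue II → lender; Issue III → borrower. The borrower must prevail on every issue; overall, the lender prevails.

lender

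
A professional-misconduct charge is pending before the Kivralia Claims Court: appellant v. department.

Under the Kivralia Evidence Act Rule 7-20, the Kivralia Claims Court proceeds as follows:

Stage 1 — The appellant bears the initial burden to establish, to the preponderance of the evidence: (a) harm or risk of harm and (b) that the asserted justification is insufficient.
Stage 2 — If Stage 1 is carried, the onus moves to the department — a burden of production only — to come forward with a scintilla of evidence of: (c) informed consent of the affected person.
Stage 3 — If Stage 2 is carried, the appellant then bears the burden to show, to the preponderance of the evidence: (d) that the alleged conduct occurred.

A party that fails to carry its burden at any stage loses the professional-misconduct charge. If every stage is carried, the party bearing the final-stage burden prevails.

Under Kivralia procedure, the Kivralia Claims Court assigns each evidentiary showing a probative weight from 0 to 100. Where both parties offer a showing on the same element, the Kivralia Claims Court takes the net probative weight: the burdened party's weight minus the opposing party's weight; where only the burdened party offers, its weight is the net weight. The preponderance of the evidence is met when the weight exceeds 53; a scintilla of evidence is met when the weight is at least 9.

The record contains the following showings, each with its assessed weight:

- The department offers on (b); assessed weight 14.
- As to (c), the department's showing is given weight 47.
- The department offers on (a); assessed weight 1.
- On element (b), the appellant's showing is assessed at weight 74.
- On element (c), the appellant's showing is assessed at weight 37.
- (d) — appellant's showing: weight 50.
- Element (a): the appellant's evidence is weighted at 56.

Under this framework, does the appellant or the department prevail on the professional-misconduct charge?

department

At Stage 1 the appellant must meet the preponderance of the evidence (weight exceeds 53): on (a) the weight is 56 less the opposing 1 gives net 55, which does exceed 53, so (a) meets the standard; on (b) the weight is 74 less the opposing 14 gives net 60, which does exceed 53, so (b) meets the standard.
  Stage 1 is satisfied; the onus moves to the department.
At Stage 2 the department must meet a scintilla of evidence (weight is at least 9): on (c) the weight is 47 less the opposing 37 gives net 10, which does reach 9, so (c) meets the standard.
  All elements met. The burden passes to the appellant.
At Stage 3 the appellant must meet the preponderance of the evidence (weight exceeds 53): on (d) the weight is 50, ≤ 53, so (d) does not meet the standard.
  The appellant does not carry Stage 3.
The analysis ends at Stage 3; the department prevails.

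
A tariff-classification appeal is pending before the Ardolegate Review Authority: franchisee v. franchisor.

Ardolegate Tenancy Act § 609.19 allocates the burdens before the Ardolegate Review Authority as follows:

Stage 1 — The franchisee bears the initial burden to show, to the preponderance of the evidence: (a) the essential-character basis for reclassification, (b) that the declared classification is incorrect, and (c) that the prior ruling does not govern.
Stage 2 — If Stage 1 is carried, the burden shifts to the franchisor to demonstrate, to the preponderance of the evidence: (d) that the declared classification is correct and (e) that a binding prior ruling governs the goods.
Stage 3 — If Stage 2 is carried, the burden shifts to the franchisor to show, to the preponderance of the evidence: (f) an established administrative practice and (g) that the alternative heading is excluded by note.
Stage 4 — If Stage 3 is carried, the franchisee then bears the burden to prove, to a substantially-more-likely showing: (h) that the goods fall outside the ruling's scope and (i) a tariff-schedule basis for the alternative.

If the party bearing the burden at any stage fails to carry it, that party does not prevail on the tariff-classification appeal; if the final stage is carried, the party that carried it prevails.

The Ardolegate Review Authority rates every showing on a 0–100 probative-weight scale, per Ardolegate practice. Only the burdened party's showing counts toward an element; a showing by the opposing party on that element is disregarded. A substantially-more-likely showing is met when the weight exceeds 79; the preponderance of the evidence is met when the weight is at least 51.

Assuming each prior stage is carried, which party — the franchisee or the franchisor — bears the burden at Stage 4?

franchisee

Stage 4's rule assigns the burden to the franchisee (to a substantially-more-likely showing).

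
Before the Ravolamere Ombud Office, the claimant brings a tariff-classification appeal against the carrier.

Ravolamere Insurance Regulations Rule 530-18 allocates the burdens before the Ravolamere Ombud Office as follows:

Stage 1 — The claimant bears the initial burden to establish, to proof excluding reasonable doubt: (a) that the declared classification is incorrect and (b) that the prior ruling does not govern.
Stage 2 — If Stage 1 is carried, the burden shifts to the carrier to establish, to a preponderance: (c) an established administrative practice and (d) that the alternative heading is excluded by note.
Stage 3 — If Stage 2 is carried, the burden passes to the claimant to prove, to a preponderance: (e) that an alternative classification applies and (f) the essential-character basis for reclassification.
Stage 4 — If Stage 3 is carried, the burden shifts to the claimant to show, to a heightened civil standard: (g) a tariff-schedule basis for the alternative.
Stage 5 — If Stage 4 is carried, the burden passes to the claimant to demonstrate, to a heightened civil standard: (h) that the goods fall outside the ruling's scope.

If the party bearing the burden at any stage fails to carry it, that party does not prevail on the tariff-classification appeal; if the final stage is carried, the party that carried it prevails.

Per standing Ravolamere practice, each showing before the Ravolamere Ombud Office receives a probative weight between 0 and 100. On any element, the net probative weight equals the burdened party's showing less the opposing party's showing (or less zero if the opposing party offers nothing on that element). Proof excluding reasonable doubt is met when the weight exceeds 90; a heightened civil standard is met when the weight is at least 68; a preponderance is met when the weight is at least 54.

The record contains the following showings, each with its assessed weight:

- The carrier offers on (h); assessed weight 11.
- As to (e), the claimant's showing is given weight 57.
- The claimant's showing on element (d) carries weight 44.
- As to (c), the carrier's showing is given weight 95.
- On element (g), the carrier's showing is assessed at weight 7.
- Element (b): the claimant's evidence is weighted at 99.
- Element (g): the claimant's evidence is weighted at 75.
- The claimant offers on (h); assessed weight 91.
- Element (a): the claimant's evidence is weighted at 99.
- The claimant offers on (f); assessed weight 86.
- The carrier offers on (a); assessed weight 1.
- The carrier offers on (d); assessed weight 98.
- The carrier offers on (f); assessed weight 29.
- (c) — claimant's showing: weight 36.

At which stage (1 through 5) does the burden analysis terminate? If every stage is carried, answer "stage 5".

At Stage 1 the claimant must meet proof excluding reasonable doubt (weight exceeds 90): on (a) the weight is 99 less the opposing 1 gives net 98, which does exceed 90, so (a) meets the standard; on (b) the weight is 99, > 90, so (b) meets the standard.
  Stage 1 is satisfied; the onus moves to the carrier.
At Stage 2 the carrier must meet a preponderance (weight is at least 54): on (c) the weight is 95 less the opposing 36 gives net 59, ≥ 54, so (c) meets the standard; on (d) the weight is 98 less the opposing 44 gives net 54, which does reach 54, so (d) meets the standard.
  Stage 2 is satisfied; the onus moves to the claimant.
At Stage 3 the claimant must meet a preponderance (weight is at least 54): on (e) the weight is 57, ≥ 54, so (e) meets the standard; on (f) the weight is 86 less the opposing 29 gives net 57, which does reach 54, so (f) meets the standard.
  Stage 3 is satisfied; the claimant continues to bear the burden.
At Stage 4 the claimant must meet a heightened civil standard (weight is at least 68): on (g) the weight is 75 less the opposing 7 gives net 68, which does reach 68, so (g) meets the standard.
  Stage 4 carried; the burden remains with the claimant.
At Stage 5 the claimant must meet a heightened civil standard (weight is at least 68): on (h) the weight is 91 less the opposing 11 gives net 80, which does reach 68, so (h) meets the standard.
  All elements met at the final stage.
All stages carried — the claimant prevails.

stage 5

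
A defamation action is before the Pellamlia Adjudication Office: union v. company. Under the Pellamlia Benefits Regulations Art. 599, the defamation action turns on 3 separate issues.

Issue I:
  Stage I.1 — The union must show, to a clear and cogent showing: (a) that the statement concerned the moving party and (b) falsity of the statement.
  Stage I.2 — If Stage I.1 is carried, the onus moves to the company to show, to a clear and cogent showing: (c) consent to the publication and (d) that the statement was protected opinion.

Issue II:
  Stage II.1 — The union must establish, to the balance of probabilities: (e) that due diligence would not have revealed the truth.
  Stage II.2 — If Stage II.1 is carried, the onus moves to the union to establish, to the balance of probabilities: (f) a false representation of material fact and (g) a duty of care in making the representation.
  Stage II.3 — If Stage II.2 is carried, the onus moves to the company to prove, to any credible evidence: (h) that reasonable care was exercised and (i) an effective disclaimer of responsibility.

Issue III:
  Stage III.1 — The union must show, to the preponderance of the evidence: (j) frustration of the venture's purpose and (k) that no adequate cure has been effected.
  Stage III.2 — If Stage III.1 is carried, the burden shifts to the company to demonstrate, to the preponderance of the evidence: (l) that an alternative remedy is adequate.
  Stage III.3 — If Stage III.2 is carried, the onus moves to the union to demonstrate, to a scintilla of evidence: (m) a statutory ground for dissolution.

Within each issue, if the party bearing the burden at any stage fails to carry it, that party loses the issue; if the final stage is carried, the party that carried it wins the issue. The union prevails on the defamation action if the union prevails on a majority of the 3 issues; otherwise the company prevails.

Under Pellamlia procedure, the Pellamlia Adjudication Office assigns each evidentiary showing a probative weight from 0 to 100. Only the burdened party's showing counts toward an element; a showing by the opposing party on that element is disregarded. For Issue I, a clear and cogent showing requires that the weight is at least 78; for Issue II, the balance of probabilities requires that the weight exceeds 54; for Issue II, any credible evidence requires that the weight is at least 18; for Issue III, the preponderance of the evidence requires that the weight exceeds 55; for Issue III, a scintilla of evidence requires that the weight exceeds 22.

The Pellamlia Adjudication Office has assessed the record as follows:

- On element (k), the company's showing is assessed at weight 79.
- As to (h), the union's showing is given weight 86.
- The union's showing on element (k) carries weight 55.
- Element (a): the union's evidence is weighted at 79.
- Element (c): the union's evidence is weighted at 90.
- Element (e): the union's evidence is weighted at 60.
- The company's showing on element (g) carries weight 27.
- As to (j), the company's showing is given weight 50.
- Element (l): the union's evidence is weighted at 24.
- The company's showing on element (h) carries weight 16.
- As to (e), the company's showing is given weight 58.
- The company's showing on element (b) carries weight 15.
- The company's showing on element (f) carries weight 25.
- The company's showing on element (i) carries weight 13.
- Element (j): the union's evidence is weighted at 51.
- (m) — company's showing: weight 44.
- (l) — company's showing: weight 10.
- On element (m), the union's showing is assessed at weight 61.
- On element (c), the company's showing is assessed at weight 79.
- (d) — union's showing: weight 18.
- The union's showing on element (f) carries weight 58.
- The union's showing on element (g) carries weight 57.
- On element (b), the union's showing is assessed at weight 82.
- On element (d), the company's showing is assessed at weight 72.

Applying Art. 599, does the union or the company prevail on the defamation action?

union

— Issue I —
Stage I.1 — burden on union; standard: a clear and cogent showing (weight is at least 78).
    (a): 79 ≥ 78 [met]
    (b): 82 (company's 15 disregarded) ≥ 78 [met]
  The union carries Stage I.1; the company now bears the burden.
Stage I.2 — burden on company; standard: a clear and cogent showing (weight is at least 78).
    (c): 79 (union's 90 disregarded) ≥ 78 [met]
    (d): 72 (union's 18 disregarded) < 78 [not met]
  The company does not carry Stage I.2.
The analysis ends at Stage I.2; the union prevails on this issue.
— Issue II —
At Stage II.1 the union must meet the balance of probabilities (weight exceeds 54): on (e) the weight is 60 (the company's 58 is given no effect), which does exceed 54, so (e) meets the standard.
  Stage II.1 carried; the burden remains with the union.
At Stage II.2 the union must meet the balance of probabilities (weight exceeds 54): on (f) the weight is 58 (the company's 25 is given no effect), > 54, so (f) meets the standard; on (g) the weight is 57 (the company's 27 is given no effect), > 54, so (g) meets the standard.
  Stage II.2 is satisfied; the onus moves to the company.
At Stage II.3 the company must meet any credible evidence (weight is at least 18): on (h) the weight is 16 (the union's 86 is given no effect), which does not reach 18, so (h) does not meet the standard; on (i) the weight is 13, < 18, so (i) does not meet the standard.
  The company does not carry Stage II.3.
The analysis ends at Stage II.3; the union prevails on this issue.
— Issue III —
Stage III.1 — burden on union; standard: the preponderance of the evidence (weight exceeds 55).
    (j): 51 (company's 50 disregarded) ≤ 55 [not met]
    (k): 55 (company's 79 disregarded) ≤ 55 [not met]
  The union does not carry Stage III.1.
The company prevails on this issue.
Per-issue: Issue I → union; Issue II → union; Issue III → company. The union must prevail on a majority of issues; overall, the union prevails.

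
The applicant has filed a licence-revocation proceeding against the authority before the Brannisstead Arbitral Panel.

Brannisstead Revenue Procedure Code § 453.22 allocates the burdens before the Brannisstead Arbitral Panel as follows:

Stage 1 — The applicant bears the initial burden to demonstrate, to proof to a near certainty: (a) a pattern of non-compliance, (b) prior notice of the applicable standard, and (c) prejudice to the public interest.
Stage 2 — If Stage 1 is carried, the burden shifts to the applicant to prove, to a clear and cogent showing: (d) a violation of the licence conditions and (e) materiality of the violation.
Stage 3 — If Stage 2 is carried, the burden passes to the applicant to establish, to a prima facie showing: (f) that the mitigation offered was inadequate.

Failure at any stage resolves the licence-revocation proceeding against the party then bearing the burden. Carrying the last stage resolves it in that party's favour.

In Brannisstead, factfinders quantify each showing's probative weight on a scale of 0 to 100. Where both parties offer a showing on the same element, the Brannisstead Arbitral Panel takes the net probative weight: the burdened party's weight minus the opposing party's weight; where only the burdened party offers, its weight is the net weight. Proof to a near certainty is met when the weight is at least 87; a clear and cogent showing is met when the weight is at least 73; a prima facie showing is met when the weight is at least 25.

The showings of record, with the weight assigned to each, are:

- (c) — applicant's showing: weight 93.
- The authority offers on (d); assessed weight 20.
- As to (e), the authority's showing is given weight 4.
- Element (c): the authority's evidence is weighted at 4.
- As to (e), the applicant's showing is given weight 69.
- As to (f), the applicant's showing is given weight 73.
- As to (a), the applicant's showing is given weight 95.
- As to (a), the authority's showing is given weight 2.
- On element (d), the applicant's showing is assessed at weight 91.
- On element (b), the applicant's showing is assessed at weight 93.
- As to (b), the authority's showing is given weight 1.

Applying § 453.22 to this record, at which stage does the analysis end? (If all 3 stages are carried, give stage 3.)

stage 2

At Stage 1 the applicant must meet proof to a near certainty (weight is at least 87): on (a) the weight is 95 less the opposing 2 gives net 93, ≥ 87, so (a) meets the standard; on (b) the weight is 93 less the opposing 1 gives net 92, which does reach 87, so (b) meets the standard; on (c) the weight is 93 less the opposing 4 gives net 89, which does reach 87, so (c) meets the standard.
  Stage 1 is satisfied; the applicant continues to bear the burden.
At Stage 2 the applicant must meet a clear and cogent showing (weight is at least 73): on (d) the weight is 91 less the opposing 20 gives net 71, < 73, so (d) does not meet the standard; on (e) the weight is 69 less the opposing 4 gives net 65, < 73, so (e) does not meet the standard.
  Stage 2 not carried; the applicant fails its burden.
So the authority prevails.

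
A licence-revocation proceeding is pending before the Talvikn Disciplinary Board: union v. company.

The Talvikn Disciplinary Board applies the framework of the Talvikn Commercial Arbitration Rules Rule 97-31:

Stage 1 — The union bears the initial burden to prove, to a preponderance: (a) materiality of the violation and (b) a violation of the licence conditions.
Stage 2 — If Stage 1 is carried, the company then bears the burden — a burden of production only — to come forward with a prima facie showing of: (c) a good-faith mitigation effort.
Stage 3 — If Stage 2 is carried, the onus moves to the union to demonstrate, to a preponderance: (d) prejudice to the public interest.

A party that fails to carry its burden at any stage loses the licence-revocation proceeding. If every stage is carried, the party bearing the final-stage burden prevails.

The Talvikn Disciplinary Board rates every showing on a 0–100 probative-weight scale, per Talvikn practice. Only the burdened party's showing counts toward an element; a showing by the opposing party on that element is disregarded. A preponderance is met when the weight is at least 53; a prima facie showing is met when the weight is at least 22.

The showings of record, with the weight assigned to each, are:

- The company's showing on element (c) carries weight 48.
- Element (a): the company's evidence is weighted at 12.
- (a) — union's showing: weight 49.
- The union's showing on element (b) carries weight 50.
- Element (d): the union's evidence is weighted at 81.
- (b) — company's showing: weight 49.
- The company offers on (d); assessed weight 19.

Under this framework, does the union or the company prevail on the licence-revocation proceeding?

Stage 1 (union, a preponderance, weight is at least 53): (a) 49 (company's 12 disregarded) < 53 — fails; (b) 50 (company's 49 disregarded) < 53 — fails.
  Not every element is met, so the union fails to carry Stage 1.
The company prevails.

company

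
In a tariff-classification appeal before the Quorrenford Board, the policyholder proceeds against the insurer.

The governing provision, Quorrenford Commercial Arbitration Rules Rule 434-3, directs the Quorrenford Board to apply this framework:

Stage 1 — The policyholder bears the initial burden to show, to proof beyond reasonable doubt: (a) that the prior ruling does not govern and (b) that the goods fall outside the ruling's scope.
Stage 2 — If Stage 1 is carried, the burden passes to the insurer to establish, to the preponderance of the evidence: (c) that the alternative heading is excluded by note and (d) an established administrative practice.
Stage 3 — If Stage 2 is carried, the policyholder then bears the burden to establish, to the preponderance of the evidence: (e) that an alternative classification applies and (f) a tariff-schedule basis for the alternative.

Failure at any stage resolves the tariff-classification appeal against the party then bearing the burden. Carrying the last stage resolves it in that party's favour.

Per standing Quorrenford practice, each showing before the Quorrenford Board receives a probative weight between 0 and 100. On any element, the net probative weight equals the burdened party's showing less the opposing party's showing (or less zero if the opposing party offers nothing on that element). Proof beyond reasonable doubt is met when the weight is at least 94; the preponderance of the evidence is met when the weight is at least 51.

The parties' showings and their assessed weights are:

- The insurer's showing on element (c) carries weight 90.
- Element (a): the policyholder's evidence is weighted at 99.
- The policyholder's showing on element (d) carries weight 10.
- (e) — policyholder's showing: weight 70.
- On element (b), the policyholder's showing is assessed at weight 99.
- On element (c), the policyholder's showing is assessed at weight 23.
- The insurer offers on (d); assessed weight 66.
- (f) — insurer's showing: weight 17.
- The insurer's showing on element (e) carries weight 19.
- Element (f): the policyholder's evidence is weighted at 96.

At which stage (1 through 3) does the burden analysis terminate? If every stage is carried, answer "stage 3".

stage 3

At Stage 1 the policyholder must meet proof beyond reasonable doubt (weight is at least 94): on (a) the weight is 99, ≥ 94, so (a) meets the standard; on (b) the weight is 99, ≥ 94, so (b) meets the standard.
  The policyholder carries Stage 1; the insurer now bears the burden.
At Stage 2 the insurer must meet the preponderance of the evidence (weight is at least 51): on (c) the weight is 90 less the opposing 23 gives net 67, which does reach 51, so (c) meets the standard; on (d) the weight is 66 less the opposing 10 gives net 56, ≥ 51, so (d) meets the standard.
  All elements met. The burden passes to the policyholder.
At Stage 3 the policyholder must meet the preponderance of the evidence (weight is at least 51): on (e) the weight is 70 less the opposing 19 gives net 51, which does reach 51, so (e) meets the standard; on (f) the weight is 96 less the opposing 17 gives net 79, which does reach 51, so (f) meets the standard.
  Stage 3 carried; the final stage is satisfied.
With every stage satisfied, the policyholder prevails.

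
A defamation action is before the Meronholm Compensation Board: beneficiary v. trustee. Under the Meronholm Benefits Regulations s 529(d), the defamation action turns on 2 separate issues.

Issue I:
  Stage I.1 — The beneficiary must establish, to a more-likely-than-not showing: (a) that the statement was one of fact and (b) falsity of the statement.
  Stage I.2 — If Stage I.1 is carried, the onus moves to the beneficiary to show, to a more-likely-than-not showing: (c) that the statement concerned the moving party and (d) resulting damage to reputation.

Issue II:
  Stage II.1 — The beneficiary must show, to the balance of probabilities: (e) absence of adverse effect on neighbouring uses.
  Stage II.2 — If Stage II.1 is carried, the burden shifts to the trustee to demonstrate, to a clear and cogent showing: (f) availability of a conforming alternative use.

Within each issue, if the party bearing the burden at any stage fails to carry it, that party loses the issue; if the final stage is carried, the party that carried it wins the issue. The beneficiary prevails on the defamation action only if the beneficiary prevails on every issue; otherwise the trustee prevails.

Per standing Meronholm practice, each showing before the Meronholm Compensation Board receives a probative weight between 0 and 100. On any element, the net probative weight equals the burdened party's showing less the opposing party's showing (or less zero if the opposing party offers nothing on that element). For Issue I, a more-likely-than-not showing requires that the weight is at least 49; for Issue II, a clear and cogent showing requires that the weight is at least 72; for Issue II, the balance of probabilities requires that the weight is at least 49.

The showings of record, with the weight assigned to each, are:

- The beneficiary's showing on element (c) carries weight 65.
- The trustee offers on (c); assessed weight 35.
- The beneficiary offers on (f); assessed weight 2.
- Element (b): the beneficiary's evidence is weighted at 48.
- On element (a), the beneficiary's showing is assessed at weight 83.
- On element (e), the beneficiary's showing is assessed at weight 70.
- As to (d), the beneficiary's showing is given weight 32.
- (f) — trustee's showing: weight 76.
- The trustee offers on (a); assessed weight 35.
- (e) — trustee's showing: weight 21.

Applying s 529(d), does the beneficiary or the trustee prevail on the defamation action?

— Issue I —
Stage I.1 — burden on beneficiary; standard: a more-likely-than-not showing (weight is at least 49).
    (a): 83 − 35 = 48 < 49 [not met]
    (b): 48 < 49 [not met]
  Not every element is met, so the beneficiary fails to carry Stage I.1.
So the trustee prevails on this issue.
— Issue II —
Stage II.1 — burden on beneficiary; standard: the balance of probabilities (weight is at least 49).
    (e): 70 − 21 = 49 ≥ 49 [met]
  All elements met. The burden passes to the trustee.
Stage II.2 — burden on trustee; standard: a clear and cogent showing (weight is at least 72).
    (f): 76 − 2 = 74 ≥ 72 [met]
  The trustee carries the last stage.
All stages carried — the trustee prevails on this issue.
Per-issue: Issue I → trustee; Issue II → trustee. The beneficiary must prevail on every issue; overall, the trustee prevails.

trustee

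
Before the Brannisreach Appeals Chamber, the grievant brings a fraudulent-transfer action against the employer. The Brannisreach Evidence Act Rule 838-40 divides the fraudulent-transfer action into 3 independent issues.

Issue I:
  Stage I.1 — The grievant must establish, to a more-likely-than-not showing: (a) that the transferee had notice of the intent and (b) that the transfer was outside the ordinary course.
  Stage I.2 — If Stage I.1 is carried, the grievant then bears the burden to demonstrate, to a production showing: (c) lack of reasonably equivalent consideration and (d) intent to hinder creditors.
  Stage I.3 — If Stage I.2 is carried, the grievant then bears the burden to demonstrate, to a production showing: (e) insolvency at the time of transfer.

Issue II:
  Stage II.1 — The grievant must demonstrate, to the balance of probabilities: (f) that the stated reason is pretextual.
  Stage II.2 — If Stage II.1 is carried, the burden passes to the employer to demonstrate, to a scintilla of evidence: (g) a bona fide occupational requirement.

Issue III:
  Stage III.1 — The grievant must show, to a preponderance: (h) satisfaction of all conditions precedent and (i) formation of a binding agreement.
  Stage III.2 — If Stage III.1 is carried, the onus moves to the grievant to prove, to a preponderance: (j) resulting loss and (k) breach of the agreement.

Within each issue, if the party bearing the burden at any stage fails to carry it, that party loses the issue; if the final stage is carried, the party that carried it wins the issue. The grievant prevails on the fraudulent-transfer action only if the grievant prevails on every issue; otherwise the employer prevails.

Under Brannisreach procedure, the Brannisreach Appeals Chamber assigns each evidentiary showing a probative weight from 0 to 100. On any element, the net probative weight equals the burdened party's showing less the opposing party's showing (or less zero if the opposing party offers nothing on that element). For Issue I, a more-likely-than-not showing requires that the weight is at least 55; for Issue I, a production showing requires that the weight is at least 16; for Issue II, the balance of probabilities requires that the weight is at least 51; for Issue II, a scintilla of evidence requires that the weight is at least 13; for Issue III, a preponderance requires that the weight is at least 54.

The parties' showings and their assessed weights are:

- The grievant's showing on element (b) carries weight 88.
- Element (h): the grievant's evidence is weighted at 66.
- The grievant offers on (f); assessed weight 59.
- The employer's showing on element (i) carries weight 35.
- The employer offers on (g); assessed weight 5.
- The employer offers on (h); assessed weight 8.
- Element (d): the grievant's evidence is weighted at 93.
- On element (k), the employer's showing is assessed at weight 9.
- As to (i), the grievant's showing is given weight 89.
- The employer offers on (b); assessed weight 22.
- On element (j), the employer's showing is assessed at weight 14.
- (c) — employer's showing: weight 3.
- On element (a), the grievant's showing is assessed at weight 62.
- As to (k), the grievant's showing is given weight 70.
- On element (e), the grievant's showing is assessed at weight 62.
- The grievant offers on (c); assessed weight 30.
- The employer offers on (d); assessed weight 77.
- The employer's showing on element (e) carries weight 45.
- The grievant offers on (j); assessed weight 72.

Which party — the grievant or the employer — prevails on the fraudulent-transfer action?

— Issue I —
Stage I.1 — burden on grievant; standard: a more-likely-than-not showing (weight is at least 55).
    (a): 62 ≥ 55 [met]
    (b): 88 − 22 = 66 ≥ 55 [met]
  Stage I.1 carried; the burden remains with the grievant.
Stage I.2 — burden on grievant; standard: a production showing (weight is at least 16).
    (c): 30 − 3 = 27 ≥ 16 [met]
    (d): 93 − 77 = 16 ≥ 16 [met]
  Stage I.2 carried; the burden remains with the grievant.
Stage I.3 — burden on grievant; standard: a production showing (weight is at least 16).
    (e): 62 − 45 = 17 ≥ 16 [met]
  The grievant carries the last stage.
With every stage satisfied, the grievant prevails on this issue.
— Issue II —
Stage II.1 (grievant, the balance of probabilities, weight is at least 51): (f) 59 ≥ 51 — meets.
  Stage II.1 carried; the burden shifts to the employer.
Stage II.2 (employer, a scintilla of evidence, weight is at least 13): (g) 5 < 13 — fails.
  Stage II.2 not carried; the employer fails its burden.
The analysis ends at Stage II.2; the grievant prevails on this issue.
— Issue III —
Stage III.1 (grievant, a preponderance, weight is at least 54): (h) net 66−8=58 ≥ 54 — meets; (i) net 89−35=54 ≥ 54 — meets.
  All elements met. The grievant retains the burden for Stage III.2.
Stage III.2 (grievant, a preponderance, weight is at least 54): (j) net 72−14=58 ≥ 54 — meets; (k) net 70−9=61 ≥ 54 — meets.
  All elements met at the final stage.
With every stage satisfied, the grievant prevails on this issue.
Per-issue: Issue I → grievant; Issue II → grievant; Issue III → grievant. The grievant must prevail on every issue; overall, the grievant prevails.

grievant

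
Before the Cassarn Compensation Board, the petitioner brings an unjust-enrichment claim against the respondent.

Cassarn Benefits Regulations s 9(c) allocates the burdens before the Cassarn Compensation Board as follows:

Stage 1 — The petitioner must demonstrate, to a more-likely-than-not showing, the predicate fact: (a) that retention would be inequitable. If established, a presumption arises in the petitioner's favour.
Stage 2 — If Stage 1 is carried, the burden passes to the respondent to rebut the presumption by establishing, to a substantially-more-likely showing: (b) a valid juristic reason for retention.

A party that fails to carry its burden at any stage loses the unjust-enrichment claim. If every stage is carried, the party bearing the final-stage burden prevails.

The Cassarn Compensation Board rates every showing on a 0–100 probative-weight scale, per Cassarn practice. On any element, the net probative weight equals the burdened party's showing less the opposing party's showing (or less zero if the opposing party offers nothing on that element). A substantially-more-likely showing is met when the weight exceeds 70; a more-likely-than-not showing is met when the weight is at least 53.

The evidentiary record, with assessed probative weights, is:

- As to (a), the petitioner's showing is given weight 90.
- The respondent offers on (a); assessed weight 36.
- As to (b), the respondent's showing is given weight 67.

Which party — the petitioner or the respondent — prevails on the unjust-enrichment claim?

petitioner

At Stage 1 the petitioner must meet a more-likely-than-not showing (weight is at least 53): on (a) the weight is 90 less the opposing 36 gives net 54, which does reach 53, so (a) meets the standard.
  The petitioner carries Stage 1; the respondent now bears the burden.
At Stage 2 the respondent must meet a substantially-more-likely showing (weight exceeds 70): on (b) the weight is 67, ≤ 70, so (b) does not meet the standard.
  Stage 2 not carried; the respondent fails its burden.
The petitioner prevails.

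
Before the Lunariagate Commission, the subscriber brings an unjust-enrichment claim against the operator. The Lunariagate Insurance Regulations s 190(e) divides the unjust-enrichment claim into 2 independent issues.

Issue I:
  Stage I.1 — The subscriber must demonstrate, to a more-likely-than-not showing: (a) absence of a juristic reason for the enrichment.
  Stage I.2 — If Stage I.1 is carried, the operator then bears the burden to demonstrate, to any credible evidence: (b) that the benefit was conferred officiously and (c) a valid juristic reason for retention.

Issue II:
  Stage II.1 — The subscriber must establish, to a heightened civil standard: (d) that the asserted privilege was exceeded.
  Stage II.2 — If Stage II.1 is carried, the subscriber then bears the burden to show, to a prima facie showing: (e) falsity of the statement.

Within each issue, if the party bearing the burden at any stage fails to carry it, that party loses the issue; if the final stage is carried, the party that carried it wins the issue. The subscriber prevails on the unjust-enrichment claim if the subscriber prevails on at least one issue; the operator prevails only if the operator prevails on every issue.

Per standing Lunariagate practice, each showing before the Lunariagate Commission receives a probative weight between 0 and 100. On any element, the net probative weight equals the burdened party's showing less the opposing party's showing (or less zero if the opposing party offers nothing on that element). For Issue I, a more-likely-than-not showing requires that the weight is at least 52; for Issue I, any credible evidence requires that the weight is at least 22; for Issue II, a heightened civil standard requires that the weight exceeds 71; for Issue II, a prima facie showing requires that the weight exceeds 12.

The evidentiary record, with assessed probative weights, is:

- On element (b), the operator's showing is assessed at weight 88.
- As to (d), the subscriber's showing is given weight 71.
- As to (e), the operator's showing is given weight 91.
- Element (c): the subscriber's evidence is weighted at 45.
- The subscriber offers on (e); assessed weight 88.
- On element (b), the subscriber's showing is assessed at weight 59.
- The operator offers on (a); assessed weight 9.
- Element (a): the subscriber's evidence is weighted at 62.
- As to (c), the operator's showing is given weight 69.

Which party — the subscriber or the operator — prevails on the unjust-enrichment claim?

— Issue I —
Stage I.1 (subscriber, a more-likely-than-not showing, weight is at least 52): (a) net 62−9=53 ≥ 52 — meets.
  Stage I.1 is satisfied; the onus moves to the operator.
Stage I.2 (operator, any credible evidence, weight is at least 22): (b) net 88−59=29 ≥ 22 — meets; (c) net 69−45=24 ≥ 22 — meets.
  The operator carries the last stage.
All stages carried — the operator prevails on this issue.
— Issue II —
At Stage II.1 the subscriber must meet a heightened civil standard (weight exceeds 71): on (d) the weight is 71, which does not exceed 71, so (d) does not meet the standard.
  Stage II.1 not carried; the subscriber fails its burden.
The analysis ends at Stage II.1; the operator prevails on this issue.
Per-issue: Issue I → operator; Issue II → operator. The subscriber must prevail on at least one issue; overall, the operator prevails.

operator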